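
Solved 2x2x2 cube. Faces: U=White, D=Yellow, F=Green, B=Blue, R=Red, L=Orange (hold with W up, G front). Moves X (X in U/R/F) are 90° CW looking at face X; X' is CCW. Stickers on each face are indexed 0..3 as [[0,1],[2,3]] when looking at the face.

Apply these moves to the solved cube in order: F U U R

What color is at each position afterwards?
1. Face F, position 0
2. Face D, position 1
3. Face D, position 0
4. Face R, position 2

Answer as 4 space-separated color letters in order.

After move 1 (F): F=GGGG U=WWOO R=WRWR D=RRYY L=OYOY
After move 2 (U): U=OWOW F=WRGG R=BBWR B=OYBB L=GGOY
After move 3 (U): U=OOWW F=BBGG R=OYWR B=GGBB L=WROY
After move 4 (R): R=WORY U=OBWG F=BRGY D=RBYG B=WGOB
Query 1: F[0] = B
Query 2: D[1] = B
Query 3: D[0] = R
Query 4: R[2] = R

Answer: B B R R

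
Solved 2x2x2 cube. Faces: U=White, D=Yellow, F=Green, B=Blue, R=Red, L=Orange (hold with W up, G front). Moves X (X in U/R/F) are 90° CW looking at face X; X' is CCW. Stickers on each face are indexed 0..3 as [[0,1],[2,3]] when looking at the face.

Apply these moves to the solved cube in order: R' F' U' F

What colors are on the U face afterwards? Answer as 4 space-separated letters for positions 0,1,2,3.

Answer: B R W B

Derivation:
After move 1 (R'): R=RRRR U=WBWB F=GWGW D=YGYG B=YBYB
After move 2 (F'): F=WWGG U=WBRR R=GRYR D=OOYG L=OBOW
After move 3 (U'): U=BRWR F=OBGG R=WWYR B=GRYB L=YBOW
After move 4 (F): F=GOGB U=BRWB R=WWRR D=YWYG L=YOOO
Query: U face = BRWB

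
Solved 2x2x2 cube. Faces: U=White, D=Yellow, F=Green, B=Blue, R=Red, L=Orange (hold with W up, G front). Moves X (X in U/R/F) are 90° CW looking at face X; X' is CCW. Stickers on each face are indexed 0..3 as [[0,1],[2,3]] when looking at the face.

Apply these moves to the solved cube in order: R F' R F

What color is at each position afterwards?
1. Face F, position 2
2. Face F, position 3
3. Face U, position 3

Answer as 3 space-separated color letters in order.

After move 1 (R): R=RRRR U=WGWG F=GYGY D=YBYB B=WBWB
After move 2 (F'): F=YYGG U=WGRR R=BRYR D=OOYB L=OGOW
After move 3 (R): R=YBRR U=WYRG F=YOGB D=OWYW B=RBGB
After move 4 (F): F=GYBO U=WYWG R=RBGR D=RYYW L=OOOW
Query 1: F[2] = B
Query 2: F[3] = O
Query 3: U[3] = G

Answer: B O G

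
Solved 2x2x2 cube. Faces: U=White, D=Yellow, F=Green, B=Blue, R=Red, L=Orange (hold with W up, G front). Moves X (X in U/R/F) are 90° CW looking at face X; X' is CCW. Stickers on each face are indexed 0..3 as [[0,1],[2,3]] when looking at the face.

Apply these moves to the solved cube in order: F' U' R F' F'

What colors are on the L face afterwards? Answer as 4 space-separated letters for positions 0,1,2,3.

Answer: B R O Y

Derivation:
After move 1 (F'): F=GGGG U=WWRR R=YRYR D=OOYY L=OWOW
After move 2 (U'): U=WRWR F=OWGG R=GGYR B=YRBB L=BBOW
After move 3 (R): R=YGRG U=WWWG F=OOGY D=OBYY B=RRRB
After move 4 (F'): F=OYOG U=WWYR R=BGOG D=BWYY L=BGOW
After move 5 (F'): F=YGOO U=WWBO R=WGBG D=GWYY L=BROY
Query: L face = BROY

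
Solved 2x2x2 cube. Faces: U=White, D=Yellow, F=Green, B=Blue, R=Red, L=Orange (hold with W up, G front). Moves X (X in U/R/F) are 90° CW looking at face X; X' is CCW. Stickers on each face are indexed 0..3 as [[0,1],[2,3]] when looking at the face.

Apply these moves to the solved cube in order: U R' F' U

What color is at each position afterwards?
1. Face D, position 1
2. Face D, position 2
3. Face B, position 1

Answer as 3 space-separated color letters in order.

Answer: O Y O

Derivation:
After move 1 (U): U=WWWW F=RRGG R=BBRR B=OOBB L=GGOO
After move 2 (R'): R=BRBR U=WBWO F=RWGW D=YRYG B=YOYB
After move 3 (F'): F=WWRG U=WBBB R=RRYR D=GOYG L=GOOW
After move 4 (U): U=BWBB F=RRRG R=YOYR B=GOYB L=WWOW
Query 1: D[1] = O
Query 2: D[2] = Y
Query 3: B[1] = O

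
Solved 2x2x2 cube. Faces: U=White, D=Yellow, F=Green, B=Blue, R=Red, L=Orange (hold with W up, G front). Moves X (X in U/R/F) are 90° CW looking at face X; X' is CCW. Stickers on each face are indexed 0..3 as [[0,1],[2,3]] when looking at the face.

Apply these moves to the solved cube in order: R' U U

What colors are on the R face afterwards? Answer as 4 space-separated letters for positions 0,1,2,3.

After move 1 (R'): R=RRRR U=WBWB F=GWGW D=YGYG B=YBYB
After move 2 (U): U=WWBB F=RRGW R=YBRR B=OOYB L=GWOO
After move 3 (U): U=BWBW F=YBGW R=OORR B=GWYB L=RROO
Query: R face = OORR

Answer: O O R R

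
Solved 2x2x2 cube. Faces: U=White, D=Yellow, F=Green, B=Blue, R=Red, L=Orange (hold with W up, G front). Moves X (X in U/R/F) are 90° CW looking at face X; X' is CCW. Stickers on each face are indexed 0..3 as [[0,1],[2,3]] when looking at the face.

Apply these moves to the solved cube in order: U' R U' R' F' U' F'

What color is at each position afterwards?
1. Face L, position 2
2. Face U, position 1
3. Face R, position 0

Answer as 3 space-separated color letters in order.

Answer: O O O

Derivation:
After move 1 (U'): U=WWWW F=OOGG R=GGRR B=RRBB L=BBOO
After move 2 (R): R=RGRG U=WOWG F=OYGY D=YBYR B=WRWB
After move 3 (U'): U=OGWW F=BBGY R=OYRG B=RGWB L=WROO
After move 4 (R'): R=YGOR U=OWWR F=BGGW D=YBYY B=RGBB
After move 5 (F'): F=GWBG U=OWYO R=BGYR D=ROYY L=WROW
After move 6 (U'): U=WOOY F=WRBG R=GWYR B=BGBB L=RGOW
After move 7 (F'): F=RGWB U=WOGY R=OWRR D=GWYY L=RYOO
Query 1: L[2] = O
Query 2: U[1] = O
Query 3: R[0] = O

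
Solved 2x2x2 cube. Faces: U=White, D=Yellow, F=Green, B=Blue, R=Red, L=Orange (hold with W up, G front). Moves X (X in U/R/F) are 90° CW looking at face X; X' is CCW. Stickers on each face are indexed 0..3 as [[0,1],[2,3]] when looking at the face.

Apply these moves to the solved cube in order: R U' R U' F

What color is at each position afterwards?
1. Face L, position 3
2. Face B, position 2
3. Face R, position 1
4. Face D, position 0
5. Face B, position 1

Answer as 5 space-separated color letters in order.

After move 1 (R): R=RRRR U=WGWG F=GYGY D=YBYB B=WBWB
After move 2 (U'): U=GGWW F=OOGY R=GYRR B=RRWB L=WBOO
After move 3 (R): R=RGRY U=GOWY F=OBGB D=YWYR B=WRGB
After move 4 (U'): U=OYGW F=WBGB R=OBRY B=RGGB L=WROO
After move 5 (F): F=GWBB U=OYOR R=GBWY D=ROYR L=WYOW
Query 1: L[3] = W
Query 2: B[2] = G
Query 3: R[1] = B
Query 4: D[0] = R
Query 5: B[1] = G

Answer: W G B R G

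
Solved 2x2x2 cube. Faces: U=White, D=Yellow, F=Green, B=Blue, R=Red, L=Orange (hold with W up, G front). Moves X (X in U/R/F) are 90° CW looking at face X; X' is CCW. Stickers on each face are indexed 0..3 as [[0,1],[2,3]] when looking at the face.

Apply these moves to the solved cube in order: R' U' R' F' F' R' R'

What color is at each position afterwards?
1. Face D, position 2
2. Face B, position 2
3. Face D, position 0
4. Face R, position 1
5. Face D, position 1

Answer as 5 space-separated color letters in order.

Answer: Y G R B Y

Derivation:
After move 1 (R'): R=RRRR U=WBWB F=GWGW D=YGYG B=YBYB
After move 2 (U'): U=BBWW F=OOGW R=GWRR B=RRYB L=YBOO
After move 3 (R'): R=WRGR U=BYWR F=OBGW D=YOYW B=GRGB
After move 4 (F'): F=BWOG U=BYWG R=ORYR D=BOYW L=YROW
After move 5 (F'): F=WGBO U=BYOY R=ORBR D=RWYW L=YGOW
After move 6 (R'): R=RROB U=BGOG F=WYBY D=RGYO B=WRWB
After move 7 (R'): R=RBRO U=BWOW F=WGBG D=RYYY B=ORGB
Query 1: D[2] = Y
Query 2: B[2] = G
Query 3: D[0] = R
Query 4: R[1] = B
Query 5: D[1] = Y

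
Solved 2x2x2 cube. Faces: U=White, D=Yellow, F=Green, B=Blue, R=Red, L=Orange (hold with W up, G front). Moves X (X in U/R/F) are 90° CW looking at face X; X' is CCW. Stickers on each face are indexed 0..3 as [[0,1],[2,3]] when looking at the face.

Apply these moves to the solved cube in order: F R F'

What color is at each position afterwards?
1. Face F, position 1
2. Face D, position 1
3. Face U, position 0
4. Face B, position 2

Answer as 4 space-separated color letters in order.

Answer: Y Y W W

Derivation:
After move 1 (F): F=GGGG U=WWOO R=WRWR D=RRYY L=OYOY
After move 2 (R): R=WWRR U=WGOG F=GRGY D=RBYB B=OBWB
After move 3 (F'): F=RYGG U=WGWR R=BWRR D=YYYB L=OGOO
Query 1: F[1] = Y
Query 2: D[1] = Y
Query 3: U[0] = W
Query 4: B[2] = W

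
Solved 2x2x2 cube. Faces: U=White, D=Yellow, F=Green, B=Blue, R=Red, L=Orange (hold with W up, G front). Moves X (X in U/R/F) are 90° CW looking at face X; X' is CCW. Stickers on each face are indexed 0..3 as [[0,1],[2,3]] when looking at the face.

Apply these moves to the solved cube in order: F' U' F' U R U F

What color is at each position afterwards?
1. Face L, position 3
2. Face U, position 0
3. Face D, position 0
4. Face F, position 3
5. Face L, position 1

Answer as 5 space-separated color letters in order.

Answer: B Y R Y B

Derivation:
After move 1 (F'): F=GGGG U=WWRR R=YRYR D=OOYY L=OWOW
After move 2 (U'): U=WRWR F=OWGG R=GGYR B=YRBB L=BBOW
After move 3 (F'): F=WGOG U=WRGY R=OGOR D=BWYY L=BROW
After move 4 (U): U=GWYR F=OGOG R=YROR B=BRBB L=WGOW
After move 5 (R): R=OYRR U=GGYG F=OWOY D=BBYB B=RRWB
After move 6 (U): U=YGGG F=OYOY R=RRRR B=WGWB L=OWOW
After move 7 (F): F=OOYY U=YGWW R=GRGR D=RRYB L=OBOB
Query 1: L[3] = B
Query 2: U[0] = Y
Query 3: D[0] = R
Query 4: F[3] = Y
Query 5: L[1] = B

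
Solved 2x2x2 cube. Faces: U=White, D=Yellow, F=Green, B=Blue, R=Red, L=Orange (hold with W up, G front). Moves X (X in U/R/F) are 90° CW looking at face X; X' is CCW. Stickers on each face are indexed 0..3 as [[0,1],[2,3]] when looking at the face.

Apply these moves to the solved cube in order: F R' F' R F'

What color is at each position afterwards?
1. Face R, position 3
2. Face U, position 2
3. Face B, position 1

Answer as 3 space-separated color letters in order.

Answer: R R B

Derivation:
After move 1 (F): F=GGGG U=WWOO R=WRWR D=RRYY L=OYOY
After move 2 (R'): R=RRWW U=WBOB F=GWGO D=RGYG B=YBRB
After move 3 (F'): F=WOGG U=WBRW R=GRRW D=YYYG L=OBOO
After move 4 (R): R=RGWR U=WORG F=WYGG D=YRYY B=WBBB
After move 5 (F'): F=YGWG U=WORW R=RGYR D=BOYY L=OGOR
Query 1: R[3] = R
Query 2: U[2] = R
Query 3: B[1] = B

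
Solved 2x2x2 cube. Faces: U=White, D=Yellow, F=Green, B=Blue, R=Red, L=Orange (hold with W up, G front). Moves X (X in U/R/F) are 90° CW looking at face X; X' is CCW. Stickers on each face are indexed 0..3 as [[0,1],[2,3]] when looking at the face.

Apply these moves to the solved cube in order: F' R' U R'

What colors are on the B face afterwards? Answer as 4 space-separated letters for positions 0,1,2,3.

Answer: G W G B

Derivation:
After move 1 (F'): F=GGGG U=WWRR R=YRYR D=OOYY L=OWOW
After move 2 (R'): R=RRYY U=WBRB F=GWGR D=OGYG B=YBOB
After move 3 (U): U=RWBB F=RRGR R=YBYY B=OWOB L=GWOW
After move 4 (R'): R=BYYY U=ROBO F=RWGB D=ORYR B=GWGB
Query: B face = GWGB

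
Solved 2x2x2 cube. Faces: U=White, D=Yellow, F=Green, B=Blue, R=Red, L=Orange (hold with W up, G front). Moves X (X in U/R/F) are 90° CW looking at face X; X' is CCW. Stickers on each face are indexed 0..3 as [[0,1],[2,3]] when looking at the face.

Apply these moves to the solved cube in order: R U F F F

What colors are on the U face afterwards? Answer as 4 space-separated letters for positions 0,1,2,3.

After move 1 (R): R=RRRR U=WGWG F=GYGY D=YBYB B=WBWB
After move 2 (U): U=WWGG F=RRGY R=WBRR B=OOWB L=GYOO
After move 3 (F): F=GRYR U=WWOY R=GBGR D=RWYB L=GYOB
After move 4 (F): F=YGRR U=WWBY R=OBYR D=GGYB L=GROW
After move 5 (F): F=RYRG U=WWWR R=BBYR D=YOYB L=GGOG
Query: U face = WWWR

Answer: W W W R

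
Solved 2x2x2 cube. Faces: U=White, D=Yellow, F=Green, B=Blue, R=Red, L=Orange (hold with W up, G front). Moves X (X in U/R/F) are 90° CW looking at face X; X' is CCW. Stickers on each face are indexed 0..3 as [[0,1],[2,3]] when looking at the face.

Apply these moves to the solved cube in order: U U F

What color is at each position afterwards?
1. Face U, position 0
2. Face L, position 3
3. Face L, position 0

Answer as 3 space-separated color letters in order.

After move 1 (U): U=WWWW F=RRGG R=BBRR B=OOBB L=GGOO
After move 2 (U): U=WWWW F=BBGG R=OORR B=GGBB L=RROO
After move 3 (F): F=GBGB U=WWOR R=WOWR D=ROYY L=RYOY
Query 1: U[0] = W
Query 2: L[3] = Y
Query 3: L[0] = R

Answer: W Y R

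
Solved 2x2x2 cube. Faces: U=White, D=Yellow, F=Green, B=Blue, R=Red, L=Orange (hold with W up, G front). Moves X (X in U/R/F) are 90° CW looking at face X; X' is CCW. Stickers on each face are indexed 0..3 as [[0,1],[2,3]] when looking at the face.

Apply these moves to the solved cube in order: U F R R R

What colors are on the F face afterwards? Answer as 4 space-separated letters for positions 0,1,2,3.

After move 1 (U): U=WWWW F=RRGG R=BBRR B=OOBB L=GGOO
After move 2 (F): F=GRGR U=WWOG R=WBWR D=RBYY L=GYOY
After move 3 (R): R=WWRB U=WROR F=GBGY D=RBYO B=GOWB
After move 4 (R): R=RWBW U=WBOY F=GBGO D=RWYG B=RORB
After move 5 (R): R=BRWW U=WBOO F=GWGG D=RRYR B=YOBB
Query: F face = GWGG

Answer: G W G G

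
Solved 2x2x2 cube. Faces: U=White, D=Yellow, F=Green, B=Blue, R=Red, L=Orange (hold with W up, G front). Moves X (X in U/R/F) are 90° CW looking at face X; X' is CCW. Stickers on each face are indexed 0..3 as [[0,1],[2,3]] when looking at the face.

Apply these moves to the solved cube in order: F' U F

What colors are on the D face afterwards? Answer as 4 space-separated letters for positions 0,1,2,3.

Answer: Y B Y Y

Derivation:
After move 1 (F'): F=GGGG U=WWRR R=YRYR D=OOYY L=OWOW
After move 2 (U): U=RWRW F=YRGG R=BBYR B=OWBB L=GGOW
After move 3 (F): F=GYGR U=RWWG R=RBWR D=YBYY L=GOOO
Query: D face = YBYY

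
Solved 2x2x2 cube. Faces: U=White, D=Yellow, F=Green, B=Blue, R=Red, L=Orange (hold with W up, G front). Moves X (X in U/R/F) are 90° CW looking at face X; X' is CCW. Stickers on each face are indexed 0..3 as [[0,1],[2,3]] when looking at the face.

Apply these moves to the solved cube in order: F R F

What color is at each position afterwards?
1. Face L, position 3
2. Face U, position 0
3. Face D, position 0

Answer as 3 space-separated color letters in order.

After move 1 (F): F=GGGG U=WWOO R=WRWR D=RRYY L=OYOY
After move 2 (R): R=WWRR U=WGOG F=GRGY D=RBYB B=OBWB
After move 3 (F): F=GGYR U=WGYY R=OWGR D=RWYB L=OROB
Query 1: L[3] = B
Query 2: U[0] = W
Query 3: D[0] = R

Answer: B W R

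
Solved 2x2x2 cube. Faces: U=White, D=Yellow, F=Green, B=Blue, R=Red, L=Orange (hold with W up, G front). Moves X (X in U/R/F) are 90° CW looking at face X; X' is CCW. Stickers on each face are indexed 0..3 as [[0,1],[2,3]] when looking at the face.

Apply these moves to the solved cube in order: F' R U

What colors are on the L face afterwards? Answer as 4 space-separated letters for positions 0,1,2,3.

Answer: G O O W

Derivation:
After move 1 (F'): F=GGGG U=WWRR R=YRYR D=OOYY L=OWOW
After move 2 (R): R=YYRR U=WGRG F=GOGY D=OBYB B=RBWB
After move 3 (U): U=RWGG F=YYGY R=RBRR B=OWWB L=GOOW
Query: L face = GOOW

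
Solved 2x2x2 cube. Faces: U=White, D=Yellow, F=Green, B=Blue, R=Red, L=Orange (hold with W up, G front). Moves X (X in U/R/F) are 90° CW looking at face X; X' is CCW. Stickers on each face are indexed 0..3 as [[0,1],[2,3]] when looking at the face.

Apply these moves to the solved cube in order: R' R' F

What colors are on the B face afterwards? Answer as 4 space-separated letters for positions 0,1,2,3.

Answer: G B G B

Derivation:
After move 1 (R'): R=RRRR U=WBWB F=GWGW D=YGYG B=YBYB
After move 2 (R'): R=RRRR U=WYWY F=GBGB D=YWYW B=GBGB
After move 3 (F): F=GGBB U=WYOO R=WRYR D=RRYW L=OYOW
Query: B face = GBGB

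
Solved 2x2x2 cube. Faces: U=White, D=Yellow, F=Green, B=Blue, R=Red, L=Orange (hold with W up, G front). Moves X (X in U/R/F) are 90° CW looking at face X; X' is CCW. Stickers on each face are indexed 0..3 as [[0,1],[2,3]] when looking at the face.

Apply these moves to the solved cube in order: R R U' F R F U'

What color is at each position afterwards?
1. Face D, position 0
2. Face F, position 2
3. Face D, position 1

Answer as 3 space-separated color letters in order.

Answer: R W W

Derivation:
After move 1 (R): R=RRRR U=WGWG F=GYGY D=YBYB B=WBWB
After move 2 (R): R=RRRR U=WYWY F=GBGB D=YWYW B=GBGB
After move 3 (U'): U=YYWW F=OOGB R=GBRR B=RRGB L=GBOO
After move 4 (F): F=GOBO U=YYOB R=WBWR D=RGYW L=GYOW
After move 5 (R): R=WWRB U=YOOO F=GGBW D=RGYR B=BRYB
After move 6 (F): F=BGWG U=YOWY R=OWOB D=RWYR L=GROG
After move 7 (U'): U=OYYW F=GRWG R=BGOB B=OWYB L=BROG
Query 1: D[0] = R
Query 2: F[2] = W
Query 3: D[1] = W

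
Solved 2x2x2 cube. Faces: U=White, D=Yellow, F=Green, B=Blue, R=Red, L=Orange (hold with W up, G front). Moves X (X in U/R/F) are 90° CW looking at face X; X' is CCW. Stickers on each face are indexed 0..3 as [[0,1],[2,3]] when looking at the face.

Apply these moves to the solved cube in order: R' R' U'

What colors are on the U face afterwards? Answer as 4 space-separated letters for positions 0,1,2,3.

After move 1 (R'): R=RRRR U=WBWB F=GWGW D=YGYG B=YBYB
After move 2 (R'): R=RRRR U=WYWY F=GBGB D=YWYW B=GBGB
After move 3 (U'): U=YYWW F=OOGB R=GBRR B=RRGB L=GBOO
Query: U face = YYWW

Answer: Y Y W W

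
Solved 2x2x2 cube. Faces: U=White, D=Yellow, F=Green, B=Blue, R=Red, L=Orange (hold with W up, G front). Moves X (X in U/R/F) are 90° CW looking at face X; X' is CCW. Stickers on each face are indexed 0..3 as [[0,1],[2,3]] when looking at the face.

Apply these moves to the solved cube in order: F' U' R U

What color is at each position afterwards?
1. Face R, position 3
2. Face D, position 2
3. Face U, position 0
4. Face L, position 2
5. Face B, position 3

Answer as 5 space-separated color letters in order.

After move 1 (F'): F=GGGG U=WWRR R=YRYR D=OOYY L=OWOW
After move 2 (U'): U=WRWR F=OWGG R=GGYR B=YRBB L=BBOW
After move 3 (R): R=YGRG U=WWWG F=OOGY D=OBYY B=RRRB
After move 4 (U): U=WWGW F=YGGY R=RRRG B=BBRB L=OOOW
Query 1: R[3] = G
Query 2: D[2] = Y
Query 3: U[0] = W
Query 4: L[2] = O
Query 5: B[3] = B

Answer: G Y W O B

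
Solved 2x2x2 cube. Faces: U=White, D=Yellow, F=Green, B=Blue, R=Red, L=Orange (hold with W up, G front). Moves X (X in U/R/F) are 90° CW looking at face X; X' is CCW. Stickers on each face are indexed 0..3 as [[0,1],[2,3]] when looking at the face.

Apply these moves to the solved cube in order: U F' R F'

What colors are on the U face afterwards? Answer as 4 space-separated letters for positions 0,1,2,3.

Answer: W G Y R

Derivation:
After move 1 (U): U=WWWW F=RRGG R=BBRR B=OOBB L=GGOO
After move 2 (F'): F=RGRG U=WWBR R=YBYR D=GOYY L=GWOW
After move 3 (R): R=YYRB U=WGBG F=RORY D=GBYO B=ROWB
After move 4 (F'): F=OYRR U=WGYR R=BYGB D=WWYO L=GGOB
Query: U face = WGYR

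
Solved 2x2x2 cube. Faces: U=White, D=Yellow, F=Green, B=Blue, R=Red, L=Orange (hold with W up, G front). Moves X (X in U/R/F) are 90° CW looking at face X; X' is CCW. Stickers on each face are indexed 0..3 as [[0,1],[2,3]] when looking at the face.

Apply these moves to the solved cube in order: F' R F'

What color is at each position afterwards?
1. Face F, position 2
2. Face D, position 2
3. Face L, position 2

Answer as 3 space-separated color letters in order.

Answer: G Y O

Derivation:
After move 1 (F'): F=GGGG U=WWRR R=YRYR D=OOYY L=OWOW
After move 2 (R): R=YYRR U=WGRG F=GOGY D=OBYB B=RBWB
After move 3 (F'): F=OYGG U=WGYR R=BYOR D=WWYB L=OGOR
Query 1: F[2] = G
Query 2: D[2] = Y
Query 3: L[2] = O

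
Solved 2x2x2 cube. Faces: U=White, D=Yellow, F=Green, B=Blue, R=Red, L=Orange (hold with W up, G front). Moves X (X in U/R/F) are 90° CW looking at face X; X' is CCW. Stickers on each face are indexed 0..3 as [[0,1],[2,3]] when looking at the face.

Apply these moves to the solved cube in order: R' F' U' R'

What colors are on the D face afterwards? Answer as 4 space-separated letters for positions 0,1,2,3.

Answer: O B Y G

Derivation:
After move 1 (R'): R=RRRR U=WBWB F=GWGW D=YGYG B=YBYB
After move 2 (F'): F=WWGG U=WBRR R=GRYR D=OOYG L=OBOW
After move 3 (U'): U=BRWR F=OBGG R=WWYR B=GRYB L=YBOW
After move 4 (R'): R=WRWY U=BYWG F=ORGR D=OBYG B=GROB
Query: D face = OBYG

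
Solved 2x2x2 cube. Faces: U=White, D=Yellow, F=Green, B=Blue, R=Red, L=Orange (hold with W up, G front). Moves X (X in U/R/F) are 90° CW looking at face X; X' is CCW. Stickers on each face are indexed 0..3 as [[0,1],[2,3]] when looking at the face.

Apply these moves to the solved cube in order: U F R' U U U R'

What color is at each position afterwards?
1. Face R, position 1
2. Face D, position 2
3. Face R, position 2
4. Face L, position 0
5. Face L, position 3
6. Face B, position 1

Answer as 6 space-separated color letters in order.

Answer: W Y G Y Y R

Derivation:
After move 1 (U): U=WWWW F=RRGG R=BBRR B=OOBB L=GGOO
After move 2 (F): F=GRGR U=WWOG R=WBWR D=RBYY L=GYOY
After move 3 (R'): R=BRWW U=WBOO F=GWGG D=RRYR B=YOBB
After move 4 (U): U=OWOB F=BRGG R=YOWW B=GYBB L=GWOY
After move 5 (U): U=OOBW F=YOGG R=GYWW B=GWBB L=BROY
After move 6 (U): U=BOWO F=GYGG R=GWWW B=BRBB L=YOOY
After move 7 (R'): R=WWGW U=BBWB F=GOGO D=RYYG B=RRRB
Query 1: R[1] = W
Query 2: D[2] = Y
Query 3: R[2] = G
Query 4: L[0] = Y
Query 5: L[3] = Y
Query 6: B[1] = R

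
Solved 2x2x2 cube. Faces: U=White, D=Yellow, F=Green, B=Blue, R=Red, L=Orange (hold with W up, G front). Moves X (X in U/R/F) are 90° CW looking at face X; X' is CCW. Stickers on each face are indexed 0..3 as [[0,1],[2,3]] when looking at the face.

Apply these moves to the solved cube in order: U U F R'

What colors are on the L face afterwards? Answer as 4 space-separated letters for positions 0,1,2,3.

Answer: R Y O Y

Derivation:
After move 1 (U): U=WWWW F=RRGG R=BBRR B=OOBB L=GGOO
After move 2 (U): U=WWWW F=BBGG R=OORR B=GGBB L=RROO
After move 3 (F): F=GBGB U=WWOR R=WOWR D=ROYY L=RYOY
After move 4 (R'): R=ORWW U=WBOG F=GWGR D=RBYB B=YGOB
Query: L face = RYOY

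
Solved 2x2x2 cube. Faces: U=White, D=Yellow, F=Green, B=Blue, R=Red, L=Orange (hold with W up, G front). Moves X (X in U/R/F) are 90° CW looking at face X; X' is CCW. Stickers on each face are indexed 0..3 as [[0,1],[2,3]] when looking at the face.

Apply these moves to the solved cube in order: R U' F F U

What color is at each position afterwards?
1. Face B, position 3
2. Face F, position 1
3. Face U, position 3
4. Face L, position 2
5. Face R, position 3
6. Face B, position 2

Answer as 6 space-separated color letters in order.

After move 1 (R): R=RRRR U=WGWG F=GYGY D=YBYB B=WBWB
After move 2 (U'): U=GGWW F=OOGY R=GYRR B=RRWB L=WBOO
After move 3 (F): F=GOYO U=GGOB R=WYWR D=RGYB L=WYOB
After move 4 (F): F=YGOO U=GGBY R=OYBR D=WWYB L=WROG
After move 5 (U): U=BGYG F=OYOO R=RRBR B=WRWB L=YGOG
Query 1: B[3] = B
Query 2: F[1] = Y
Query 3: U[3] = G
Query 4: L[2] = O
Query 5: R[3] = R
Query 6: B[2] = W

Answer: B Y G O R W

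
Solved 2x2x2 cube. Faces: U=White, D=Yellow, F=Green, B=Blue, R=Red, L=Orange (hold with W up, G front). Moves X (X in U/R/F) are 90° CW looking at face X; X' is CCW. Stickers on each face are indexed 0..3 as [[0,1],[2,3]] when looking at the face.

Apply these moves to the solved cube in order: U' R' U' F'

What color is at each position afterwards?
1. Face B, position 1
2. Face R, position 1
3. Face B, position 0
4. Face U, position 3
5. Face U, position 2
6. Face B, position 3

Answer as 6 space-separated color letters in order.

Answer: R W G G O B

Derivation:
After move 1 (U'): U=WWWW F=OOGG R=GGRR B=RRBB L=BBOO
After move 2 (R'): R=GRGR U=WBWR F=OWGW D=YOYG B=YRYB
After move 3 (U'): U=BRWW F=BBGW R=OWGR B=GRYB L=YROO
After move 4 (F'): F=BWBG U=BROG R=OWYR D=ROYG L=YWOW
Query 1: B[1] = R
Query 2: R[1] = W
Query 3: B[0] = G
Query 4: U[3] = G
Query 5: U[2] = O
Query 6: B[3] = B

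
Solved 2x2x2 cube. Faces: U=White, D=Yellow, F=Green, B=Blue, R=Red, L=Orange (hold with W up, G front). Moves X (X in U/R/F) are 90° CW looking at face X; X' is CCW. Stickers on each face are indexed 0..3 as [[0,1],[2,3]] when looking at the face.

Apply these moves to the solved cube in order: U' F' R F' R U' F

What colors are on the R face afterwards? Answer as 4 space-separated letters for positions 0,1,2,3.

Answer: W W Y Y

Derivation:
After move 1 (U'): U=WWWW F=OOGG R=GGRR B=RRBB L=BBOO
After move 2 (F'): F=OGOG U=WWGR R=YGYR D=BOYY L=BWOW
After move 3 (R): R=YYRG U=WGGG F=OOOY D=BBYR B=RRWB
After move 4 (F'): F=OYOO U=WGYR R=BYBG D=WWYR L=BGOG
After move 5 (R): R=BBGY U=WYYO F=OWOR D=WWYR B=RRGB
After move 6 (U'): U=YOWY F=BGOR R=OWGY B=BBGB L=RROG
After move 7 (F): F=OBRG U=YOGR R=WWYY D=GOYR L=RWOW
Query: R face = WWYY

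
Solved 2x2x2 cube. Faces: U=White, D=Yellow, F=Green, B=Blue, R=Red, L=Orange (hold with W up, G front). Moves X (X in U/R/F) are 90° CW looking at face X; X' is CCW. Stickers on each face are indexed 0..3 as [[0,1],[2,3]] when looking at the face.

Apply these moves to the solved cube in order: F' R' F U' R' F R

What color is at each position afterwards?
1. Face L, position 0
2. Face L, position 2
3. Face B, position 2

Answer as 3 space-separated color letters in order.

Answer: Y O O

Derivation:
After move 1 (F'): F=GGGG U=WWRR R=YRYR D=OOYY L=OWOW
After move 2 (R'): R=RRYY U=WBRB F=GWGR D=OGYG B=YBOB
After move 3 (F): F=GGRW U=WBWW R=RRBY D=YRYG L=OOOG
After move 4 (U'): U=BWWW F=OORW R=GGBY B=RROB L=YBOG
After move 5 (R'): R=GYGB U=BOWR F=OWRW D=YOYW B=GRRB
After move 6 (F): F=ROWW U=BOGB R=WYRB D=GGYW L=YYOO
After move 7 (R): R=RWBY U=BOGW F=RGWW D=GRYG B=BROB
Query 1: L[0] = Y
Query 2: L[2] = O
Query 3: B[2] = O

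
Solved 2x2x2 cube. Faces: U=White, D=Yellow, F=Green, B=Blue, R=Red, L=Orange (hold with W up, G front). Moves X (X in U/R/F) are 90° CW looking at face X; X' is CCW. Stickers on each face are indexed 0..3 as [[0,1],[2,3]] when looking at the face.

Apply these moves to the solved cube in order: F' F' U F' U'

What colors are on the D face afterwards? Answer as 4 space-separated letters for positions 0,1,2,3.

Answer: G R Y Y

Derivation:
After move 1 (F'): F=GGGG U=WWRR R=YRYR D=OOYY L=OWOW
After move 2 (F'): F=GGGG U=WWYY R=OROR D=WWYY L=OROR
After move 3 (U): U=YWYW F=ORGG R=BBOR B=ORBB L=GGOR
After move 4 (F'): F=RGOG U=YWBO R=WBWR D=GRYY L=GWOY
After move 5 (U'): U=WOYB F=GWOG R=RGWR B=WBBB L=OROY
Query: D face = GRYY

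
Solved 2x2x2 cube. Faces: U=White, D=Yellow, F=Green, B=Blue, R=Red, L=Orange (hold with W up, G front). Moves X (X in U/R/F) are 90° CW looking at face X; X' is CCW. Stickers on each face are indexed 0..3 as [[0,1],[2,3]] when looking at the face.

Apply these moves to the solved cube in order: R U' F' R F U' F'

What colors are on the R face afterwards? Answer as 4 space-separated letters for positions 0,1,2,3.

Answer: Y O R Y

Derivation:
After move 1 (R): R=RRRR U=WGWG F=GYGY D=YBYB B=WBWB
After move 2 (U'): U=GGWW F=OOGY R=GYRR B=RRWB L=WBOO
After move 3 (F'): F=OYOG U=GGGR R=BYYR D=BOYB L=WWOW
After move 4 (R): R=YBRY U=GYGG F=OOOB D=BWYR B=RRGB
After move 5 (F): F=OOBO U=GYWW R=GBGY D=RYYR L=WBOW
After move 6 (U'): U=YWGW F=WBBO R=OOGY B=GBGB L=RROW
After move 7 (F'): F=BOWB U=YWOG R=YORY D=RWYR L=RWOG
Query: R face = YORY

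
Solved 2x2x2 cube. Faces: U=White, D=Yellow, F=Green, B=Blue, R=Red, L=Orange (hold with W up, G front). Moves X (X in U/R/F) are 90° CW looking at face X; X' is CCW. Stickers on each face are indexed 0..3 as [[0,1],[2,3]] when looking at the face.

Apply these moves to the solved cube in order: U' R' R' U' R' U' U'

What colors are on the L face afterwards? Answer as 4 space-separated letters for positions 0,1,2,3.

After move 1 (U'): U=WWWW F=OOGG R=GGRR B=RRBB L=BBOO
After move 2 (R'): R=GRGR U=WBWR F=OWGW D=YOYG B=YRYB
After move 3 (R'): R=RRGG U=WYWY F=OBGR D=YWYW B=GROB
After move 4 (U'): U=YYWW F=BBGR R=OBGG B=RROB L=GROO
After move 5 (R'): R=BGOG U=YOWR F=BYGW D=YBYR B=WRWB
After move 6 (U'): U=ORYW F=GRGW R=BYOG B=BGWB L=WROO
After move 7 (U'): U=RWOY F=WRGW R=GROG B=BYWB L=BGOO
Query: L face = BGOO

Answer: B G O O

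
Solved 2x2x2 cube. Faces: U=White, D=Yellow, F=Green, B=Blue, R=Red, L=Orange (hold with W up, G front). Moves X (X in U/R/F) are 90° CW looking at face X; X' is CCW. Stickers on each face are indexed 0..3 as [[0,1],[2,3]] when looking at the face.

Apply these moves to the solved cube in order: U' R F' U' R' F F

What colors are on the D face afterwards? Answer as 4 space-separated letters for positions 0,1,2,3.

After move 1 (U'): U=WWWW F=OOGG R=GGRR B=RRBB L=BBOO
After move 2 (R): R=RGRG U=WOWG F=OYGY D=YBYR B=WRWB
After move 3 (F'): F=YYOG U=WORR R=BGYG D=BOYR L=BGOW
After move 4 (U'): U=ORWR F=BGOG R=YYYG B=BGWB L=WROW
After move 5 (R'): R=YGYY U=OWWB F=BROR D=BGYG B=RGOB
After move 6 (F): F=OBRR U=OWWR R=WGBY D=YYYG L=WBOG
After move 7 (F): F=RORB U=OWGB R=WGRY D=BWYG L=WYOY
Query: D face = BWYG

Answer: B W Y G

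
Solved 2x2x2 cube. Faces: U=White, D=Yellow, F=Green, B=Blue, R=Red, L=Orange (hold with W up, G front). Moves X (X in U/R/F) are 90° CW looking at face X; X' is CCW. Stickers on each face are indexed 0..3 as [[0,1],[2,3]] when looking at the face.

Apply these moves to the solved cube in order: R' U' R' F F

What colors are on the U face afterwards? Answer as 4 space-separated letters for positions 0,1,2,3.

After move 1 (R'): R=RRRR U=WBWB F=GWGW D=YGYG B=YBYB
After move 2 (U'): U=BBWW F=OOGW R=GWRR B=RRYB L=YBOO
After move 3 (R'): R=WRGR U=BYWR F=OBGW D=YOYW B=GRGB
After move 4 (F): F=GOWB U=BYOB R=WRRR D=GWYW L=YYOO
After move 5 (F): F=WGBO U=BYOY R=ORBR D=RWYW L=YGOW
Query: U face = BYOY

Answer: B Y O Y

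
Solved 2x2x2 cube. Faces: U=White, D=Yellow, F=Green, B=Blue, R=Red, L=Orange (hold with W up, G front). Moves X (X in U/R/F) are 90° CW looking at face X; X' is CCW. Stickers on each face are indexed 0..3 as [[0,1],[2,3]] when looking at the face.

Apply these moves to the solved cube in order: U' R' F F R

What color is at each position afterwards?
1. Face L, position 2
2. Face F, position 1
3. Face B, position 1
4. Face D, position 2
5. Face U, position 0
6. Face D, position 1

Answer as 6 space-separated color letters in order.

Answer: O W R Y W Y

Derivation:
After move 1 (U'): U=WWWW F=OOGG R=GGRR B=RRBB L=BBOO
After move 2 (R'): R=GRGR U=WBWR F=OWGW D=YOYG B=YRYB
After move 3 (F): F=GOWW U=WBOB R=WRRR D=GGYG L=BYOO
After move 4 (F): F=WGWO U=WBOY R=ORBR D=RWYG L=BGOG
After move 5 (R): R=BORR U=WGOO F=WWWG D=RYYY B=YRBB
Query 1: L[2] = O
Query 2: F[1] = W
Query 3: B[1] = R
Query 4: D[2] = Y
Query 5: U[0] = W
Query 6: D[1] = Y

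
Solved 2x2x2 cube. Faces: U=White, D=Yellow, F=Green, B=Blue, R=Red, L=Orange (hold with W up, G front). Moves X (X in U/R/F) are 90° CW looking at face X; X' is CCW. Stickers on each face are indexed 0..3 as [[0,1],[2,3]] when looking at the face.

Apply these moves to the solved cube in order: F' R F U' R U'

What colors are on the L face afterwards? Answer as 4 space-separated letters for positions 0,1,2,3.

Answer: W Y O B

Derivation:
After move 1 (F'): F=GGGG U=WWRR R=YRYR D=OOYY L=OWOW
After move 2 (R): R=YYRR U=WGRG F=GOGY D=OBYB B=RBWB
After move 3 (F): F=GGYO U=WGWW R=RYGR D=RYYB L=OOOB
After move 4 (U'): U=GWWW F=OOYO R=GGGR B=RYWB L=RBOB
After move 5 (R): R=GGRG U=GOWO F=OYYB D=RWYR B=WYWB
After move 6 (U'): U=OOGW F=RBYB R=OYRG B=GGWB L=WYOB
Query: L face = WYOB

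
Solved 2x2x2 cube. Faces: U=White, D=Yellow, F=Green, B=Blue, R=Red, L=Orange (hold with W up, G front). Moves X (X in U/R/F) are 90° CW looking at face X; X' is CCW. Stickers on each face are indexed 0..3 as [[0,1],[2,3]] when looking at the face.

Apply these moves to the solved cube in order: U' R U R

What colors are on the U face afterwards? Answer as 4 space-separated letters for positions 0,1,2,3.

Answer: W G G Y

Derivation:
After move 1 (U'): U=WWWW F=OOGG R=GGRR B=RRBB L=BBOO
After move 2 (R): R=RGRG U=WOWG F=OYGY D=YBYR B=WRWB
After move 3 (U): U=WWGO F=RGGY R=WRRG B=BBWB L=OYOO
After move 4 (R): R=RWGR U=WGGY F=RBGR D=YWYB B=OBWB
Query: U face = WGGY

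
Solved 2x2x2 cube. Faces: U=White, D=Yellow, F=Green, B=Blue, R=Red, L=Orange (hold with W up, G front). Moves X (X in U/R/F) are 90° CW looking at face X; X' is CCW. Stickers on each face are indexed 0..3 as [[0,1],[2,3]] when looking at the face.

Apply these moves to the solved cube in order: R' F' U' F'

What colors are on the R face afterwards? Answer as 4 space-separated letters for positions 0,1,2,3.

Answer: O W O R

Derivation:
After move 1 (R'): R=RRRR U=WBWB F=GWGW D=YGYG B=YBYB
After move 2 (F'): F=WWGG U=WBRR R=GRYR D=OOYG L=OBOW
After move 3 (U'): U=BRWR F=OBGG R=WWYR B=GRYB L=YBOW
After move 4 (F'): F=BGOG U=BRWY R=OWOR D=BWYG L=YROW
Query: R face = OWOR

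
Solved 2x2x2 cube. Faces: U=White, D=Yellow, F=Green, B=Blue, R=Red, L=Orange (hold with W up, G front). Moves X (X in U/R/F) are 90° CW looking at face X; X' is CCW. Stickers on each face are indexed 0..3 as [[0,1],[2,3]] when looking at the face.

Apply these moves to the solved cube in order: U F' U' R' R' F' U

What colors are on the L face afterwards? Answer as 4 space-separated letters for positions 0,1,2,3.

Answer: B Y O W

Derivation:
After move 1 (U): U=WWWW F=RRGG R=BBRR B=OOBB L=GGOO
After move 2 (F'): F=RGRG U=WWBR R=YBYR D=GOYY L=GWOW
After move 3 (U'): U=WRWB F=GWRG R=RGYR B=YBBB L=OOOW
After move 4 (R'): R=GRRY U=WBWY F=GRRB D=GWYG B=YBOB
After move 5 (R'): R=RYGR U=WOWY F=GBRY D=GRYB B=GBWB
After move 6 (F'): F=BYGR U=WORG R=RYGR D=OWYB L=OYOW
After move 7 (U): U=RWGO F=RYGR R=GBGR B=OYWB L=BYOW
Query: L face = BYOW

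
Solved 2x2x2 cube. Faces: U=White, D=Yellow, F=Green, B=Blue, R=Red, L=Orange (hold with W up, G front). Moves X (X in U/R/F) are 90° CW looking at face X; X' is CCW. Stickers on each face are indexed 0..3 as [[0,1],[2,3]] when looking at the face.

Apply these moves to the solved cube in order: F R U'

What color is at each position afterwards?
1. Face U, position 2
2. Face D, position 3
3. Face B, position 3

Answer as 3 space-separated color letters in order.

After move 1 (F): F=GGGG U=WWOO R=WRWR D=RRYY L=OYOY
After move 2 (R): R=WWRR U=WGOG F=GRGY D=RBYB B=OBWB
After move 3 (U'): U=GGWO F=OYGY R=GRRR B=WWWB L=OBOY
Query 1: U[2] = W
Query 2: D[3] = B
Query 3: B[3] = B

Answer: W B B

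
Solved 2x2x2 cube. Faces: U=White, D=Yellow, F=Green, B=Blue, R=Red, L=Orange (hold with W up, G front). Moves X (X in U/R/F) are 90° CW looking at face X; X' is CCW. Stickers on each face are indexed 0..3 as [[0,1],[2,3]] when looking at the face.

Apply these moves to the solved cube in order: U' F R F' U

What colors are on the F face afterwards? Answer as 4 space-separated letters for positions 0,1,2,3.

Answer: B W G G

Derivation:
After move 1 (U'): U=WWWW F=OOGG R=GGRR B=RRBB L=BBOO
After move 2 (F): F=GOGO U=WWOB R=WGWR D=RGYY L=BYOY
After move 3 (R): R=WWRG U=WOOO F=GGGY D=RBYR B=BRWB
After move 4 (F'): F=GYGG U=WOWR R=BWRG D=YYYR L=BOOO
After move 5 (U): U=WWRO F=BWGG R=BRRG B=BOWB L=GYOO
Query: F face = BWGG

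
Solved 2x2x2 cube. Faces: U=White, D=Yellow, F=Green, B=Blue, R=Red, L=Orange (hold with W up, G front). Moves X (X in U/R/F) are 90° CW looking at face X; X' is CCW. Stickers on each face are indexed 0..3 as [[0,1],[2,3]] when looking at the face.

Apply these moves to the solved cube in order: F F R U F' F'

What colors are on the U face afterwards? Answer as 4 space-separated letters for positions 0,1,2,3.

After move 1 (F): F=GGGG U=WWOO R=WRWR D=RRYY L=OYOY
After move 2 (F): F=GGGG U=WWYY R=OROR D=WWYY L=OROR
After move 3 (R): R=OORR U=WGYG F=GWGY D=WBYB B=YBWB
After move 4 (U): U=YWGG F=OOGY R=YBRR B=ORWB L=GWOR
After move 5 (F'): F=OYOG U=YWYR R=BBWR D=WRYB L=GGOG
After move 6 (F'): F=YGOO U=YWBW R=RBWR D=GGYB L=GROY
Query: U face = YWBW

Answer: Y W B W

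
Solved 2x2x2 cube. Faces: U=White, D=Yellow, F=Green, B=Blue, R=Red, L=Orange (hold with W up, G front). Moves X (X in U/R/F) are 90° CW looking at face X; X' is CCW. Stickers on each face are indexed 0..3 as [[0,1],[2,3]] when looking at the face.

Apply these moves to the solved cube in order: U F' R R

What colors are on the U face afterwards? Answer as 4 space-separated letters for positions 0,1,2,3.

Answer: W O B Y

Derivation:
After move 1 (U): U=WWWW F=RRGG R=BBRR B=OOBB L=GGOO
After move 2 (F'): F=RGRG U=WWBR R=YBYR D=GOYY L=GWOW
After move 3 (R): R=YYRB U=WGBG F=RORY D=GBYO B=ROWB
After move 4 (R): R=RYBY U=WOBY F=RBRO D=GWYR B=GOGB
Query: U face = WOBY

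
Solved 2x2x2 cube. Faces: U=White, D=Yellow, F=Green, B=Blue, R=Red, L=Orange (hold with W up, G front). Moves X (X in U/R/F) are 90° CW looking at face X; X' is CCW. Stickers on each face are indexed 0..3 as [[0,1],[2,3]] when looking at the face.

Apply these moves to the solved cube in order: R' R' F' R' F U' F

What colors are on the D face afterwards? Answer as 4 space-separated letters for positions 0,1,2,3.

Answer: G G Y G

Derivation:
After move 1 (R'): R=RRRR U=WBWB F=GWGW D=YGYG B=YBYB
After move 2 (R'): R=RRRR U=WYWY F=GBGB D=YWYW B=GBGB
After move 3 (F'): F=BBGG U=WYRR R=WRYR D=OOYW L=OYOW
After move 4 (R'): R=RRWY U=WGRG F=BYGR D=OBYG B=WBOB
After move 5 (F): F=GBRY U=WGWY R=RRGY D=WRYG L=OOOB
After move 6 (U'): U=GYWW F=OORY R=GBGY B=RROB L=WBOB
After move 7 (F): F=ROYO U=GYBB R=WBWY D=GGYG L=WWOR
Query: D face = GGYG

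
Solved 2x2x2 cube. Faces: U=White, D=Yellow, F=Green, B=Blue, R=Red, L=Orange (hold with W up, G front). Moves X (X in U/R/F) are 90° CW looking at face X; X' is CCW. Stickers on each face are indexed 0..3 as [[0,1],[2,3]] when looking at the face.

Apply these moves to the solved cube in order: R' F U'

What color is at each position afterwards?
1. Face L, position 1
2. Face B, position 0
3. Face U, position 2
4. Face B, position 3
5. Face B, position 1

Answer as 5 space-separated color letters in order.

Answer: B W W B R

Derivation:
After move 1 (R'): R=RRRR U=WBWB F=GWGW D=YGYG B=YBYB
After move 2 (F): F=GGWW U=WBOO R=WRBR D=RRYG L=OYOG
After move 3 (U'): U=BOWO F=OYWW R=GGBR B=WRYB L=YBOG
Query 1: L[1] = B
Query 2: B[0] = W
Query 3: U[2] = W
Query 4: B[3] = B
Query 5: B[1] = R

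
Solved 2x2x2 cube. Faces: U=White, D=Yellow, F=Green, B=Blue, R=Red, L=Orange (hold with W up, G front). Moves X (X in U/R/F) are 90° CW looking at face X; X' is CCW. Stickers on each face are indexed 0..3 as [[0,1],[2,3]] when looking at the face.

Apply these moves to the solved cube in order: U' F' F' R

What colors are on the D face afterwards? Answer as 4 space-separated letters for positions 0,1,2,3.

Answer: W B Y R

Derivation:
After move 1 (U'): U=WWWW F=OOGG R=GGRR B=RRBB L=BBOO
After move 2 (F'): F=OGOG U=WWGR R=YGYR D=BOYY L=BWOW
After move 3 (F'): F=GGOO U=WWYY R=OGBR D=WWYY L=BROG
After move 4 (R): R=BORG U=WGYO F=GWOY D=WBYR B=YRWB
Query: D face = WBYR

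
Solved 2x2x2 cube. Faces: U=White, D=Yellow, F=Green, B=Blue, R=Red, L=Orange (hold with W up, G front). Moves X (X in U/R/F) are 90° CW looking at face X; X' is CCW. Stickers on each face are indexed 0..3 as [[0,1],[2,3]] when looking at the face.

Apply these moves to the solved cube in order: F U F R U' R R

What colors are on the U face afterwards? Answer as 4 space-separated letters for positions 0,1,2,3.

After move 1 (F): F=GGGG U=WWOO R=WRWR D=RRYY L=OYOY
After move 2 (U): U=OWOW F=WRGG R=BBWR B=OYBB L=GGOY
After move 3 (F): F=GWGR U=OWYG R=OBWR D=WBYY L=GROR
After move 4 (R): R=WORB U=OWYR F=GBGY D=WBYO B=GYWB
After move 5 (U'): U=WROY F=GRGY R=GBRB B=WOWB L=GYOR
After move 6 (R): R=RGBB U=WROY F=GBGO D=WWYW B=YORB
After move 7 (R): R=BRBG U=WBOO F=GWGW D=WRYY B=YORB
Query: U face = WBOO

Answer: W B O O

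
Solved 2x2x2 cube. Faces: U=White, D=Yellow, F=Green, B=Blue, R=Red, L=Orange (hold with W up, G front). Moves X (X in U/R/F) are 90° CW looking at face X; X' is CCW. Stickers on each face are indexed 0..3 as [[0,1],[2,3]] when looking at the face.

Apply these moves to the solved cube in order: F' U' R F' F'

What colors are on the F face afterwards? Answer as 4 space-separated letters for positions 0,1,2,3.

Answer: Y G O O

Derivation:
After move 1 (F'): F=GGGG U=WWRR R=YRYR D=OOYY L=OWOW
After move 2 (U'): U=WRWR F=OWGG R=GGYR B=YRBB L=BBOW
After move 3 (R): R=YGRG U=WWWG F=OOGY D=OBYY B=RRRB
After move 4 (F'): F=OYOG U=WWYR R=BGOG D=BWYY L=BGOW
After move 5 (F'): F=YGOO U=WWBO R=WGBG D=GWYY L=BROY
Query: F face = YGOO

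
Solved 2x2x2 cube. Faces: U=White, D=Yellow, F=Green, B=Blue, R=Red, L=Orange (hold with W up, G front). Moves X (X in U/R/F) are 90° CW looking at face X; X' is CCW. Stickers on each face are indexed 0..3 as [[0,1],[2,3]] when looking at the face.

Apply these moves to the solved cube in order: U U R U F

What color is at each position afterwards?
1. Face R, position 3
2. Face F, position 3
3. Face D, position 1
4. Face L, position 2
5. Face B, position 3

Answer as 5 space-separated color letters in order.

After move 1 (U): U=WWWW F=RRGG R=BBRR B=OOBB L=GGOO
After move 2 (U): U=WWWW F=BBGG R=OORR B=GGBB L=RROO
After move 3 (R): R=RORO U=WBWG F=BYGY D=YBYG B=WGWB
After move 4 (U): U=WWGB F=ROGY R=WGRO B=RRWB L=BYOO
After move 5 (F): F=GRYO U=WWOY R=GGBO D=RWYG L=BYOB
Query 1: R[3] = O
Query 2: F[3] = O
Query 3: D[1] = W
Query 4: L[2] = O
Query 5: B[3] = B

Answer: O O W O B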